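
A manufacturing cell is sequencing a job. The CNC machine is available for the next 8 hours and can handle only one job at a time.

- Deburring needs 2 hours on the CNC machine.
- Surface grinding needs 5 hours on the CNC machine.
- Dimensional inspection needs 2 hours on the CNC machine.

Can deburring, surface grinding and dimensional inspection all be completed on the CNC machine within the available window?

Running back to back, the jobs need 2 + 5 + 2 = 9 hours on the CNC machine.
Since 9 > 8, they cannot all fit.

No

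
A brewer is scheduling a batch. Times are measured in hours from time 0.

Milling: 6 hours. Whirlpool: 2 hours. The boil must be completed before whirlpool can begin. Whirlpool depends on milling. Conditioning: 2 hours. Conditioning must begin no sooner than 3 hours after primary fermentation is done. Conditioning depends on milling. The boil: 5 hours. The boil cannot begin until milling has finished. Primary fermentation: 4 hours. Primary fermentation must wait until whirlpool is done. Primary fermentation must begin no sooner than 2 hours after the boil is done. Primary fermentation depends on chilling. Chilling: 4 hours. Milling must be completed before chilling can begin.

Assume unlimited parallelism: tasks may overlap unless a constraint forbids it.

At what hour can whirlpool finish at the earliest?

13

Milling can start immediately at hour 0; it finishes at hour 6.
The boil waits on milling (finishes hour 6), so it starts at hour 6 and finishes at 6 + 5 = hour 11.
Whirlpool has to wait for the boil (finishes hour 11); milling (finishes hour 6). The latest of these is hour 11, so whirlpool runs hour 11 to 11 + 2 = hour 13.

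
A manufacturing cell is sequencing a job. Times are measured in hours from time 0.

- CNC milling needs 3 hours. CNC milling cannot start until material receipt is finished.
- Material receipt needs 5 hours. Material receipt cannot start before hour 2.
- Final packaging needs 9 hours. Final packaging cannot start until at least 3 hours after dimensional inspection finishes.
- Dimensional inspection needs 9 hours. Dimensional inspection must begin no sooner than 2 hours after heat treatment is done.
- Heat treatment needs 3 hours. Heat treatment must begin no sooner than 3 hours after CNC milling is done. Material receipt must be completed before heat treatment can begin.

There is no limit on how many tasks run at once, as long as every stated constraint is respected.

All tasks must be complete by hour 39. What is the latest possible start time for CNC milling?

7

Final packaging has no dependents, so it just needs to finish by hour 39. Starting by 39 − 9 = hour 30 achieves that.
Dimensional inspection feeds into final packaging (must start by hour 30, minus 3-hour gap → hour 27); so dimensional inspection must finish by hour 27 and therefore start by hour 18.
Heat treatment must finish before dimensional inspection (must start by hour 18, minus 2-hour gap → hour 16). With a 3-hour duration, heat treatment must start by 16 − 3 = hour 13.
CNC milling feeds into heat treatment (must start by hour 13, minus 3-hour gap → hour 10); so CNC milling must finish by hour 10 and therefore start by hour 7.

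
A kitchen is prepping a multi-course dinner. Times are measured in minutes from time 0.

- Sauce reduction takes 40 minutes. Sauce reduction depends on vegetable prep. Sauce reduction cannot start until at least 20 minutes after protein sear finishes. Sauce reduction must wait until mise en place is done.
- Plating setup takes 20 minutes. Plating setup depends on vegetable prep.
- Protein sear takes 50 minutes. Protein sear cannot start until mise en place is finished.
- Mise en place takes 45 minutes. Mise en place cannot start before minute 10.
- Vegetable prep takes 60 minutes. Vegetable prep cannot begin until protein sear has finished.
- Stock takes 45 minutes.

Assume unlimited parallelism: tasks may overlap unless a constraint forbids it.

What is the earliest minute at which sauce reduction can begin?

165

Mise en place waits on its own release at minute 10, so it starts at minute 10 and finishes at 10 + 45 = minute 55.
Protein sear cannot begin until mise en place (finishes minute 55). It runs from minute 55 to 55 + 50 = minute 105.
Vegetable prep waits on protein sear (finishes minute 105), so it starts at minute 105 and finishes at 105 + 60 = minute 165.
Sauce reduction waits on vegetable prep (finishes minute 165); protein sear (finishes minute 105, plus 20-minute gap → minute 125); mise en place (finishes minute 55). The latest of these is minute 165, which is the earliest sauce reduction can start.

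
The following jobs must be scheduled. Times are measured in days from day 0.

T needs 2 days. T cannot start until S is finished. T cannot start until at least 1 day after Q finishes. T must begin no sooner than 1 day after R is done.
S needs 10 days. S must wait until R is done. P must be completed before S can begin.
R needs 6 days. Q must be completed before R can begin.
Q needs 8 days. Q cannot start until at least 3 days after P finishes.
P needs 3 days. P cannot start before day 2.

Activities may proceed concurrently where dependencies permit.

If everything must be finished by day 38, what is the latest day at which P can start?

6

Nothing follows T; the deadline of day 38 is its only limit. It must start by 38 − 2 = day 36.
S has to be done before T (must start by day 36). That means finishing by day 36, i.e. starting by 36 − 10 = day 26.
R has several dependents: S (must start by day 26); T (must start by day 36, minus 1-day gap → day 35). The earliest of those limits is day 26, so R must start by 26 − 6 = day 20.
Q has several dependents: R (must start by day 20); T (must start by day 36, minus 1-day gap → day 35). The earliest of those limits is day 20, so Q must start by 20 − 8 = day 12.
P must finish in time for Q (must start by day 12, minus 3-day gap → day 9); S (must start by day 26). The tightest is day 9, so P must start by 9 − 3 = day 6.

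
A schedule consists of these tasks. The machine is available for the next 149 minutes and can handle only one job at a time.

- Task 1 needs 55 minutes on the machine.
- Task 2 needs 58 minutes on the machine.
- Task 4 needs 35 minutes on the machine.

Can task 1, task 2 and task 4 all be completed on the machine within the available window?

Running back to back, the jobs need 55 + 58 + 35 = 148 minutes on the machine.
Since 148 ≤ 149, they fit within the window.

Yes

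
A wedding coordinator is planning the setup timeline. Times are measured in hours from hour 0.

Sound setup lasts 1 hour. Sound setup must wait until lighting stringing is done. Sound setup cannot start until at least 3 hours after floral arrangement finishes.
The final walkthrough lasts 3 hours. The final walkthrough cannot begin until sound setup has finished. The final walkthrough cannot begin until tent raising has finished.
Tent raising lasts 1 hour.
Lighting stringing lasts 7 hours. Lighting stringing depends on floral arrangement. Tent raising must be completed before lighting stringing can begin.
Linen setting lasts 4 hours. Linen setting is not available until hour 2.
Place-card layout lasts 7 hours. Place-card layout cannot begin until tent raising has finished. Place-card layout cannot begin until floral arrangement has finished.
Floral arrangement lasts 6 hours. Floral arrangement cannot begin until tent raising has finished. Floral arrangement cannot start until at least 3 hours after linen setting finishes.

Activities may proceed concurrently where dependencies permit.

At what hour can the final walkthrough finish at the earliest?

Linen setting waits on its own release at hour 2, so it starts at hour 2 and finishes at 2 + 4 = hour 6.
Tent raising can start immediately at hour 0; it finishes at hour 1.
Floral arrangement cannot start until tent raising (finishes hour 1); linen setting (finishes hour 6, plus 3-hour gap → hour 9). The controlling bound is hour 9, so floral arrangement finishes at 9 + 6 = hour 15.
Lighting stringing has to wait for floral arrangement (finishes hour 15); tent raising (finishes hour 1). The latest of these is hour 15, so lighting stringing runs hour 15 to 15 + 7 = hour 22.
For sound setup: lighting stringing (finishes hour 22); floral arrangement (finishes hour 15, plus 3-hour gap → hour 18). Taking the maximum gives a start of hour 22, and it finishes at 22 + 1 = hour 23.
For the final walkthrough: sound setup (finishes hour 23); tent raising (finishes hour 1). Taking the maximum gives a start of hour 23, and it finishes at 23 + 3 = hour 26.

26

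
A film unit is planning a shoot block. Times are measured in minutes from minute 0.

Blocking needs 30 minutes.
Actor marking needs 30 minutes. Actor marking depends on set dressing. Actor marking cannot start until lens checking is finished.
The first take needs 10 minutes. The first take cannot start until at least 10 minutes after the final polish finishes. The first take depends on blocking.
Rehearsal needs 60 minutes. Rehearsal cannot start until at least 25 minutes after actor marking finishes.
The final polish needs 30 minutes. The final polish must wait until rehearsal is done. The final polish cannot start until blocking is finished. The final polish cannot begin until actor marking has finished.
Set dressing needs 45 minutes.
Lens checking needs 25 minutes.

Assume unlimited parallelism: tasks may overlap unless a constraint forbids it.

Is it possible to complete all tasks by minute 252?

Blocking has no prerequisites, so it starts at minute 0 and finishes at minute 30.
Nothing blocks lens checking, so it runs from minute 0 to minute 25.
Set dressing has no prerequisites, so it starts at minute 0 and finishes at minute 45.
Actor marking has to wait for set dressing (finishes minute 45); lens checking (finishes minute 25). The latest of these is minute 45, so actor marking runs minute 45 to 45 + 30 = minute 75.
After actor marking (finishes minute 75, plus 25-minute gap → minute 100), rehearsal can start at minute 100 and finishes at minute 160.
The final polish cannot start until rehearsal (finishes minute 160); blocking (finishes minute 30); actor marking (finishes minute 75). The controlling bound is minute 160, so the final polish finishes at 160 + 30 = minute 190.
For the first take: the final polish (finishes minute 190, plus 10-minute gap → minute 200); blocking (finishes minute 30). Taking the maximum gives a start of minute 200, and it finishes at 200 + 10 = minute 210.
Every task is finished by minute 210, which is no later than the deadline of 252, so the schedule is feasible.

Yes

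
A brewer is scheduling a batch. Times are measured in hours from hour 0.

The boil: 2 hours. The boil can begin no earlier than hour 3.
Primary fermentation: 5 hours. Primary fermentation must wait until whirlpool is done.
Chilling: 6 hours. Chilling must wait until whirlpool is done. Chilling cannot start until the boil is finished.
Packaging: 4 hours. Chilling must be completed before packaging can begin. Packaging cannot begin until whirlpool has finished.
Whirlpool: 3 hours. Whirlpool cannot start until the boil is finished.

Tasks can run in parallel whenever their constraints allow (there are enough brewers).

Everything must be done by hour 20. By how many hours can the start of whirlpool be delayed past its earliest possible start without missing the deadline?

2

The boil cannot begin until its own release at hour 3. It runs from hour 3 to 3 + 2 = hour 5.
After the boil (finishes hour 5), whirlpool can start at hour 5 and finishes at hour 8.

Working backward from the deadline:
Packaging must finish by hour 20; it takes 4 hours, so it must start by 20 − 4 = hour 16.
Chilling has to be done before packaging (must start by hour 16). That means finishing by hour 16, i.e. starting by 16 − 6 = hour 10.
To finish by hour 20, primary fermentation (duration 5) must start no later than hour 15.
For whirlpool: chilling (must start by hour 10); primary fermentation (must start by hour 15); packaging (must start by hour 16). The most restrictive is hour 10; with a 3-hour duration, whirlpool must start by hour 7.
So whirlpool can start as early as hour 5 and as late as hour 7, giving 7 − 5 = 2 hours of slack.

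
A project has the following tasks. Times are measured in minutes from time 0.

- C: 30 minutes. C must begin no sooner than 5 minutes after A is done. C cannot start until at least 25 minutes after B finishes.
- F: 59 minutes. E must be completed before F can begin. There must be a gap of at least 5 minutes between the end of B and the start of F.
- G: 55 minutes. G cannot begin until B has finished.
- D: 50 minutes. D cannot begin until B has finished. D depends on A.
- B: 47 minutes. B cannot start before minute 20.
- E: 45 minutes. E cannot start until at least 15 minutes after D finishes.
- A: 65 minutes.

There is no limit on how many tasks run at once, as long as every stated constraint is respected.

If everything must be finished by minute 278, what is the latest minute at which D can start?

109

Nothing follows F; the deadline of minute 278 is its only limit. It must start by 278 − 59 = minute 219.
Since F (must start by minute 219) depends on it, E must finish by minute 219. Backing off its 45-minute duration gives a latest start of minute 174.
D must finish before E (must start by minute 174, minus 15-minute gap → minute 159). With a 50-minute duration, D must start by 159 − 50 = minute 109.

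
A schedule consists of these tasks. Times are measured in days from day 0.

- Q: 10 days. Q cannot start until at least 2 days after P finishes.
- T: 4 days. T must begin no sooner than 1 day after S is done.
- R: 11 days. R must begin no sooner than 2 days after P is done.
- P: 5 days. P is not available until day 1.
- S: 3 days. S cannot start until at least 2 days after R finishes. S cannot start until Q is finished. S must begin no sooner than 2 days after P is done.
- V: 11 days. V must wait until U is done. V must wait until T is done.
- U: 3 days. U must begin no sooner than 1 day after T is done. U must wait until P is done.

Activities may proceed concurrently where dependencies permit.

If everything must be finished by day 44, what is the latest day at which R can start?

8

V has no dependents, so it just needs to finish by day 44. Starting by 44 − 11 = day 33 achieves that.
U has to be done before V (must start by day 33). That means finishing by day 33, i.e. starting by 33 − 3 = day 30.
T must finish in time for U (must start by day 30, minus 1-day gap → day 29); V (must start by day 33). The tightest is day 29, so T must start by 29 − 4 = day 25.
S has to be done before T (must start by day 25, minus 1-day gap → day 24). That means finishing by day 24, i.e. starting by 24 − 3 = day 21.
Since S (must start by day 21, minus 2-day gap → day 19) depends on it, R must finish by day 19. Backing off its 11-day duration gives a latest start of day 8.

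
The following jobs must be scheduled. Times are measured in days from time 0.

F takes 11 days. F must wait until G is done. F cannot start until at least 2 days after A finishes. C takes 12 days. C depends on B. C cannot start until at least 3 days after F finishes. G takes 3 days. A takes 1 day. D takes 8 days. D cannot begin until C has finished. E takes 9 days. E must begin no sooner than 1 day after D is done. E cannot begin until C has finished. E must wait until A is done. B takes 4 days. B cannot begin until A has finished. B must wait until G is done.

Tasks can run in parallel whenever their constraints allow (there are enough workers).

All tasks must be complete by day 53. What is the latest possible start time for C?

E must finish by day 53; it takes 9 days, so it must start by 53 − 9 = day 44.
D must finish before E (must start by day 44, minus 1-day gap → day 43). With an 8-day duration, D must start by 43 − 8 = day 35.
C must finish in time for D (must start by day 35); E (must start by day 44). The tightest is day 35, so C must start by 35 − 12 = day 23.

23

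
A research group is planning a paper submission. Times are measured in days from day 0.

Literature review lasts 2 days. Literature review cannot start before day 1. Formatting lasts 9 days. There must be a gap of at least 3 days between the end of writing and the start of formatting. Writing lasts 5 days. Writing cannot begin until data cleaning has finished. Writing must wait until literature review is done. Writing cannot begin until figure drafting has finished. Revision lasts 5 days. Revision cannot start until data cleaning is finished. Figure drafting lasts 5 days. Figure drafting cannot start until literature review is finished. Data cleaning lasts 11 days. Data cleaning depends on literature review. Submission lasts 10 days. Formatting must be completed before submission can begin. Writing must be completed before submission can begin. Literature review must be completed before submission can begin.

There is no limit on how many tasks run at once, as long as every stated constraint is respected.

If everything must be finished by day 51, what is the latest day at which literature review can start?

Submission has no dependents, so it just needs to finish by day 51. Starting by 51 − 10 = day 41 achieves that.
Formatting has to be done before submission (must start by day 41). That means finishing by day 41, i.e. starting by 41 − 9 = day 32.
Writing has several dependents: formatting (must start by day 32, minus 3-day gap → day 29); submission (must start by day 41). The earliest of those limits is day 29, so writing must start by 29 − 5 = day 24.
Revision must finish by day 51; it takes 5 days, so it must start by 51 − 5 = day 46.
Data cleaning feeds writing (must start by day 24); revision (must start by day 46). Taking the minimum, data cleaning must finish by day 24 and start by 24 − 11 = day 13.
Figure drafting feeds into writing (must start by day 24); so figure drafting must finish by day 24 and therefore start by day 19.
For literature review: data cleaning (must start by day 13); figure drafting (must start by day 19); writing (must start by day 24); submission (must start by day 41). The most restrictive is day 13; with a 2-day duration, literature review must start by day 11.

11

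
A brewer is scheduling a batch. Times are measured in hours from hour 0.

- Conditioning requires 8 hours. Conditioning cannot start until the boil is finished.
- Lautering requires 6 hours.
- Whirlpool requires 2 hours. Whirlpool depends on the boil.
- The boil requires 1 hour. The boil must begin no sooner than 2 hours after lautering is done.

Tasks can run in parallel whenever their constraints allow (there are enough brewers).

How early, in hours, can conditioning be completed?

Nothing blocks lautering, so it runs from hour 0 to hour 6.
The boil waits on lautering (finishes hour 6, plus 2-hour gap → hour 8), so it starts at hour 8 and finishes at 8 + 1 = hour 9.
Conditioning cannot begin until the boil (finishes hour 9). It runs from hour 9 to 9 + 8 = hour 17.

17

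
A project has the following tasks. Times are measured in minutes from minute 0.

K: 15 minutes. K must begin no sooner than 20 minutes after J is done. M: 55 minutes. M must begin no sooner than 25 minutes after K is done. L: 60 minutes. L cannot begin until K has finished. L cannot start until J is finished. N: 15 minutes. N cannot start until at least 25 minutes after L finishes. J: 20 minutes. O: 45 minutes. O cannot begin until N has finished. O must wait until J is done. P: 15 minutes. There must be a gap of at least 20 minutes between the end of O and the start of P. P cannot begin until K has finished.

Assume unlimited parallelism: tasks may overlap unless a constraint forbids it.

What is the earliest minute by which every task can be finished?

J has no prerequisites, so it starts at minute 0 and finishes at minute 20.
K cannot begin until J (finishes minute 20, plus 20-minute gap → minute 40). It runs from minute 40 to 40 + 15 = minute 55.
After K (finishes minute 55, plus 25-minute gap → minute 80), M can start at minute 80 and finishes at minute 135.
L has to wait for K (finishes minute 55); J (finishes minute 20). The latest of these is minute 55, so L runs minute 55 to 55 + 60 = minute 115.
N waits on L (finishes minute 115, plus 25-minute gap → minute 140), so it starts at minute 140 and finishes at 140 + 15 = minute 155.
For O: N (finishes minute 155); J (finishes minute 20). Taking the maximum gives a start of minute 155, and it finishes at 155 + 45 = minute 200.
For P: O (finishes minute 200, plus 20-minute gap → minute 220); K (finishes minute 55). Taking the maximum gives a start of minute 220, and it finishes at 220 + 15 = minute 235.
All tasks are finished once the last one completes. Finish times: J at 20, K at 55, L at 115, M at 135, N at 155, O at 200, P at 235. The latest is minute 235.

235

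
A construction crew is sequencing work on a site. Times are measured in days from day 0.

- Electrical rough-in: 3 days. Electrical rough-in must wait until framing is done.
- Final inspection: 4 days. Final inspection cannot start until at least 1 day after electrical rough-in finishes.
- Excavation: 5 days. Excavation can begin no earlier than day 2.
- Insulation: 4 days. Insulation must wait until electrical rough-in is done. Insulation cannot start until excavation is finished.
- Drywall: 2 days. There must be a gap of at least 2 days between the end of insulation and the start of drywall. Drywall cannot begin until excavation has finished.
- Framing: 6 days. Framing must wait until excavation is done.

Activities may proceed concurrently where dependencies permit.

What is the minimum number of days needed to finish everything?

24

After its own release at day 2, excavation can start at day 2 and finishes at day 7.
After excavation (finishes day 7), framing can start at day 7 and finishes at day 13.
Electrical rough-in cannot begin until framing (finishes day 13). It runs from day 13 to 13 + 3 = day 16.
Final inspection waits on electrical rough-in (finishes day 16, plus 1-day gap → day 17), so it starts at day 17 and finishes at 17 + 4 = day 21.
Insulation needs all of electrical rough-in (finishes day 16); excavation (finishes day 7). That puts its earliest start at day 16; it finishes at 16 + 4 = day 20.
Drywall has to wait for insulation (finishes day 20, plus 2-day gap → day 22); excavation (finishes day 7). The latest of these is day 22, so drywall runs day 22 to 22 + 2 = day 24.
All tasks are finished once the last one completes. Finish times: Excavation at 7, Framing at 13, Electrical rough-in at 16, Insulation at 20, Drywall at 24, Final inspection at 21. The latest is day 24.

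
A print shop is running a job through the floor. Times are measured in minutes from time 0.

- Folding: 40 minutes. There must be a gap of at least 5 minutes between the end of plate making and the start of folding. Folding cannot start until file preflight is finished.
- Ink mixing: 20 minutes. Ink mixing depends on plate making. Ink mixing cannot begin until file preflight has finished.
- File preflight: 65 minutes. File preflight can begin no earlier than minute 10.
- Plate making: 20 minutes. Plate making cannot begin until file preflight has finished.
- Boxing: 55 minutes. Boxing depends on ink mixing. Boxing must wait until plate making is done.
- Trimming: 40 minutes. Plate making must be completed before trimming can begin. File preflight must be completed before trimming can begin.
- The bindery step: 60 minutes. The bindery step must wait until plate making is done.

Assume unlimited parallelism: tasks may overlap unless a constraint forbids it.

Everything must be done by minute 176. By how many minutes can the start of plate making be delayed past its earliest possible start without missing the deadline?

6

After its own release at minute 10, file preflight can start at minute 10 and finishes at minute 75.
Plate making cannot begin until file preflight (finishes minute 75). It runs from minute 75 to 75 + 20 = minute 95.

Working backward from the deadline:
To finish by minute 176, boxing (duration 55) must start no later than minute 121.
Ink mixing must finish before boxing (must start by minute 121). With a 20-minute duration, ink mixing must start by 121 − 20 = minute 101.
Trimming has no dependents, so it just needs to finish by minute 176. Starting by 176 − 40 = minute 136 achieves that.
To finish by minute 176, folding (duration 40) must start no later than minute 136.
The bindery step must finish by minute 176; it takes 60 minutes, so it must start by 176 − 60 = minute 116.
For plate making: ink mixing (must start by minute 101); trimming (must start by minute 136); folding (must start by minute 136, minus 5-minute gap → minute 131); the bindery step (must start by minute 116); boxing (must start by minute 121). The most restrictive is minute 101; with a 20-minute duration, plate making must start by minute 81.
So plate making can start as early as minute 75 and as late as minute 81, giving 81 − 75 = 6 minutes of slack.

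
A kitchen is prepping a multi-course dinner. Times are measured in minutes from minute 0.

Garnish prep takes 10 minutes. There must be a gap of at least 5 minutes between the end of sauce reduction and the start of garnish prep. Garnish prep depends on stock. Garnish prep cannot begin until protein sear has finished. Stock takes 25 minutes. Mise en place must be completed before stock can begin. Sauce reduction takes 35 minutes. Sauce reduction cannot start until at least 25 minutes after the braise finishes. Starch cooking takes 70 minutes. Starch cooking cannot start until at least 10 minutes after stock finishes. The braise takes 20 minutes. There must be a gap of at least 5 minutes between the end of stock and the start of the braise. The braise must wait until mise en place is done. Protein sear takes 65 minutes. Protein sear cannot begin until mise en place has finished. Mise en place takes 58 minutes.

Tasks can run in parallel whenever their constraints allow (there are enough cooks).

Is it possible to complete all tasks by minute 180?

Nothing blocks mise en place, so it runs from minute 0 to minute 58.
Protein sear waits on mise en place (finishes minute 58), so it starts at minute 58 and finishes at 58 + 65 = minute 123.
After mise en place (finishes minute 58), stock can start at minute 58 and finishes at minute 83.
Starch cooking cannot begin until stock (finishes minute 83, plus 10-minute gap → minute 93). It runs from minute 93 to 93 + 70 = minute 163.
The braise cannot start until stock (finishes minute 83, plus 5-minute gap → minute 88); mise en place (finishes minute 58). The controlling bound is minute 88, so the braise finishes at 88 + 20 = minute 108.
After the braise (finishes minute 108, plus 25-minute gap → minute 133), sauce reduction can start at minute 133 and finishes at minute 168.
Garnish prep needs all of sauce reduction (finishes minute 168, plus 5-minute gap → minute 173); stock (finishes minute 83); protein sear (finishes minute 123). That puts its earliest start at minute 173; it finishes at 173 + 10 = minute 183.
The earliest everything can be done is minute 183, which is after the deadline of 180, so it is not possible.

No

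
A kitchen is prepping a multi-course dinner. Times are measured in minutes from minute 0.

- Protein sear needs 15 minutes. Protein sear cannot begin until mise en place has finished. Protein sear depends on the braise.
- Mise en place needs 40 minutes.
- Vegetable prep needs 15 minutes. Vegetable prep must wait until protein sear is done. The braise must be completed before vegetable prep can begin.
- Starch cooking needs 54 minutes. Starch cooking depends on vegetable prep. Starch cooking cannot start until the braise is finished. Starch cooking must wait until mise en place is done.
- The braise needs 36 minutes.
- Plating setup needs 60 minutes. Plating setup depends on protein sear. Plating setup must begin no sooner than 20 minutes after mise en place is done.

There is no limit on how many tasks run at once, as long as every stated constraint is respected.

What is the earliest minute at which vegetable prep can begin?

55

The braise has no prerequisites, so it starts at minute 0 and finishes at minute 36.
Nothing blocks mise en place, so it runs from minute 0 to minute 40.
Protein sear needs all of mise en place (finishes minute 40); the braise (finishes minute 36). That puts its earliest start at minute 40; it finishes at 40 + 15 = minute 55.
Vegetable prep waits on protein sear (finishes minute 55); the braise (finishes minute 36). The latest of these is minute 55, which is the earliest vegetable prep can start.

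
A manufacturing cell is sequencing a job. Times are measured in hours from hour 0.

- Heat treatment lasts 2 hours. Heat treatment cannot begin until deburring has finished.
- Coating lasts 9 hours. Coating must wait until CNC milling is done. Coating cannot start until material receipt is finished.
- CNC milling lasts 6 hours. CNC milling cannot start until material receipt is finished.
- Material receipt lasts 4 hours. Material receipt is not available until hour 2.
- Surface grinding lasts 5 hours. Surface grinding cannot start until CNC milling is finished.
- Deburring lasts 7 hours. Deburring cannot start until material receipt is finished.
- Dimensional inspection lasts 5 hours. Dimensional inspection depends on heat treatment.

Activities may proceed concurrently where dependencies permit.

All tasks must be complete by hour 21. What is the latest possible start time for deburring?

7

Nothing follows dimensional inspection; the deadline of hour 21 is its only limit. It must start by 21 − 5 = hour 16.
Heat treatment feeds into dimensional inspection (must start by hour 16); so heat treatment must finish by hour 16 and therefore start by hour 14.
Deburring must finish before heat treatment (must start by hour 14). With a 7-hour duration, deburring must start by 14 − 7 = hour 7.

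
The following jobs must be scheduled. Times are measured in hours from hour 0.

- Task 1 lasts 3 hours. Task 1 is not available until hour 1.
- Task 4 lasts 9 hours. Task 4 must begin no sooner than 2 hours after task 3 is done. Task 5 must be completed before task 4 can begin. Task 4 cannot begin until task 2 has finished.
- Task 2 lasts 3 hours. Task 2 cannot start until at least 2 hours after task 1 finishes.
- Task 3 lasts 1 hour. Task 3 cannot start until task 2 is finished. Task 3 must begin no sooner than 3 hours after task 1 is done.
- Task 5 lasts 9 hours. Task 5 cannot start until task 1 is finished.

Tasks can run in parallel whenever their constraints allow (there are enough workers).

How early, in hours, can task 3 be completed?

Task 1 cannot begin until its own release at hour 1. It runs from hour 1 to 1 + 3 = hour 4.
After task 1 (finishes hour 4, plus 2-hour gap → hour 6), task 2 can start at hour 6 and finishes at hour 9.
Task 3 needs all of task 2 (finishes hour 9); task 1 (finishes hour 4, plus 3-hour gap → hour 7). That puts its earliest start at hour 9; it finishes at 9 + 1 = hour 10.

10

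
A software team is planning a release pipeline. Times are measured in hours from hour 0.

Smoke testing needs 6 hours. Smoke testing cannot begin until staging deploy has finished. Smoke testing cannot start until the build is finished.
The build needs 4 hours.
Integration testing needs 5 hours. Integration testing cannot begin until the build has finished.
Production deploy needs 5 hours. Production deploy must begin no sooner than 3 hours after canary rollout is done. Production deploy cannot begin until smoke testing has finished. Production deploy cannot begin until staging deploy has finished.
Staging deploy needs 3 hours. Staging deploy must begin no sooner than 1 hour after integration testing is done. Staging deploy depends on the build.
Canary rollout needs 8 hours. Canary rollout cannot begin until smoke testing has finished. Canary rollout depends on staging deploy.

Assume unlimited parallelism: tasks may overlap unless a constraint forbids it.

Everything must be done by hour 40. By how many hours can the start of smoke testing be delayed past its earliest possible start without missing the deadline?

5

Nothing blocks the build, so it runs from hour 0 to hour 4.
After the build (finishes hour 4), integration testing can start at hour 4 and finishes at hour 9.
Staging deploy has to wait for integration testing (finishes hour 9, plus 1-hour gap → hour 10); the build (finishes hour 4). The latest of these is hour 10, so staging deploy runs hour 10 to 10 + 3 = hour 13.
For smoke testing: staging deploy (finishes hour 13); the build (finishes hour 4). Taking the maximum gives a start of hour 13, and it finishes at 13 + 6 = hour 19.

Working backward from the deadline:
To finish by hour 40, production deploy (duration 5) must start no later than hour 35.
Canary rollout must finish before production deploy (must start by hour 35, minus 3-hour gap → hour 32). With an 8-hour duration, canary rollout must start by 32 − 8 = hour 24.
Smoke testing feeds canary rollout (must start by hour 24); production deploy (must start by hour 35). Taking the minimum, smoke testing must finish by hour 24 and start by 24 − 6 = hour 18.
So smoke testing can start as early as hour 13 and as late as hour 18, giving 18 − 13 = 5 hours of slack.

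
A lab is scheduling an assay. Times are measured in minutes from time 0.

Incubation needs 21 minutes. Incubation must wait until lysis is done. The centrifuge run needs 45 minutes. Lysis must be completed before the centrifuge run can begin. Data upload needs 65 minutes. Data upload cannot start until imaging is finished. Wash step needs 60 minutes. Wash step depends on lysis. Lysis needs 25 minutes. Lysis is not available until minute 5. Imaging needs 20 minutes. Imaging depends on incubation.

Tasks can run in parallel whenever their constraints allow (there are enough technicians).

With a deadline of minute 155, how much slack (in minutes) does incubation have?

19

Lysis waits on its own release at minute 5, so it starts at minute 5 and finishes at 5 + 25 = minute 30.
After lysis (finishes minute 30), incubation can start at minute 30 and finishes at minute 51.

Working backward from the deadline:
To finish by minute 155, data upload (duration 65) must start no later than minute 90.
Imaging must finish before data upload (must start by minute 90). With a 20-minute duration, imaging must start by 90 − 20 = minute 70.
Incubation must finish before imaging (must start by minute 70). With a 21-minute duration, incubation must start by 70 − 21 = minute 49.
So incubation can start as early as minute 30 and as late as minute 49, giving 49 − 30 = 19 minutes of slack.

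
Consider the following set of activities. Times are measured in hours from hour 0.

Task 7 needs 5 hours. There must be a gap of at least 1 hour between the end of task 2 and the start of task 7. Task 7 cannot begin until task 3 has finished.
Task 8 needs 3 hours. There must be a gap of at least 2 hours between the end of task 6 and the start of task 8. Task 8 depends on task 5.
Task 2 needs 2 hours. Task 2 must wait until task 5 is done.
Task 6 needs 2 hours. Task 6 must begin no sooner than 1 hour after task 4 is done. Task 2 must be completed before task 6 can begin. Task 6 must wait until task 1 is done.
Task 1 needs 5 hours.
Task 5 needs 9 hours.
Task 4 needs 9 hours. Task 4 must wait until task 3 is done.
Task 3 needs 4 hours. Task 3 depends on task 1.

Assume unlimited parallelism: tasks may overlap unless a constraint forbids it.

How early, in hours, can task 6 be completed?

Task 5 has no prerequisites, so it starts at hour 0 and finishes at hour 9.
Task 2 cannot begin until task 5 (finishes hour 9). It runs from hour 9 to 9 + 2 = hour 11.
Task 1 can start immediately at hour 0; it finishes at hour 5.
Task 3 cannot begin until task 1 (finishes hour 5). It runs from hour 5 to 5 + 4 = hour 9.
Task 4 cannot begin until task 3 (finishes hour 9). It runs from hour 9 to 9 + 9 = hour 18.
Task 6 cannot start until task 4 (finishes hour 18, plus 1-hour gap → hour 19); task 2 (finishes hour 11); task 1 (finishes hour 5). The controlling bound is hour 19, so task 6 finishes at 19 + 2 = hour 21.

21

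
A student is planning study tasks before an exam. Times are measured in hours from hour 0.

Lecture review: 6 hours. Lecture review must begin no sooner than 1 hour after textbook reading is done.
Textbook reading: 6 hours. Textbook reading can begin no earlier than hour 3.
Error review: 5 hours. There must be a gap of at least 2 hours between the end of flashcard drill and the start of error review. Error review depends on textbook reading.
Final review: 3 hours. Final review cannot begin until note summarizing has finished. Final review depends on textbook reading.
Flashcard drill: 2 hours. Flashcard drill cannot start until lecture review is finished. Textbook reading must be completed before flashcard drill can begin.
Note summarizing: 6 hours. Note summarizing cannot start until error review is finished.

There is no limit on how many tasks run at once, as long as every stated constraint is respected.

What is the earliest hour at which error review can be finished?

Textbook reading waits on its own release at hour 3, so it starts at hour 3 and finishes at 3 + 6 = hour 9.
After textbook reading (finishes hour 9, plus 1-hour gap → hour 10), lecture review can start at hour 10 and finishes at hour 16.
For flashcard drill: lecture review (finishes hour 16); textbook reading (finishes hour 9). Taking the maximum gives a start of hour 16, and it finishes at 16 + 2 = hour 18.
Error review needs all of flashcard drill (finishes hour 18, plus 2-hour gap → hour 20); textbook reading (finishes hour 9). That puts its earliest start at hour 20; it finishes at 20 + 5 = hour 25.

25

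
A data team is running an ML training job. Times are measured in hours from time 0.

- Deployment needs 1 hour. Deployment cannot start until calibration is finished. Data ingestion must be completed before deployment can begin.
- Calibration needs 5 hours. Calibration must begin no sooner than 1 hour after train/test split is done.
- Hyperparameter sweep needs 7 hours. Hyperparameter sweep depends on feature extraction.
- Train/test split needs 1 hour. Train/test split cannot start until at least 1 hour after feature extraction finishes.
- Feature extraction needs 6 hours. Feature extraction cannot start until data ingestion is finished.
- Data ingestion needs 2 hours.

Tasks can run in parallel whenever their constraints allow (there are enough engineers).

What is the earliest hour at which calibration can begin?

Data ingestion can start immediately at hour 0; it finishes at hour 2.
After data ingestion (finishes hour 2), feature extraction can start at hour 2 and finishes at hour 8.
Train/test split cannot begin until feature extraction (finishes hour 8, plus 1-hour gap → hour 9). It runs from hour 9 to 9 + 1 = hour 10.
Calibration waits on train/test split (finishes hour 10, plus 1-hour gap → hour 11), so the earliest it can start is hour 11.

11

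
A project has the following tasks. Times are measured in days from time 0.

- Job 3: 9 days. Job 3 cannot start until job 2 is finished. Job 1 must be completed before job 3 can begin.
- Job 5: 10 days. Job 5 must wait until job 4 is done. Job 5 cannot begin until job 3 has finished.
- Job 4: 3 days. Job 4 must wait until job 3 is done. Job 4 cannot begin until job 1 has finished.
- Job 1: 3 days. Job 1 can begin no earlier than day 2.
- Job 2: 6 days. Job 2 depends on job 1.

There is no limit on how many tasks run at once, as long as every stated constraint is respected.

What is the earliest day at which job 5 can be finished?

33

Job 1 cannot begin until its own release at day 2. It runs from day 2 to 2 + 3 = day 5.
Job 2 cannot begin until job 1 (finishes day 5). It runs from day 5 to 5 + 6 = day 11.
Job 3 needs all of job 2 (finishes day 11); job 1 (finishes day 5). That puts its earliest start at day 11; it finishes at 11 + 9 = day 20.
For job 4: job 3 (finishes day 20); job 1 (finishes day 5). Taking the maximum gives a start of day 20, and it finishes at 20 + 3 = day 23.
Job 5 needs all of job 4 (finishes day 23); job 3 (finishes day 20). That puts its earliest start at day 23; it finishes at 23 + 10 = day 33.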